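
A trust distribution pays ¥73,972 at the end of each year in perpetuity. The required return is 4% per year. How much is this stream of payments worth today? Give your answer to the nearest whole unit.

Periodic rate r = 0.04 per year.
Level perpetuity: PV = PMT / r = 73,972 / (0.04) = ¥1,849,300.

¥1,849,300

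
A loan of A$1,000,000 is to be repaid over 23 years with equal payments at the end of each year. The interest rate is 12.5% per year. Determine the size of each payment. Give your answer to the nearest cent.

Level ordinary annuity; solve PV = PMT × [(1 − (1+r)^−n)/r] for PMT.
Periodic rate r = 0.125 per year.
With n = 23: PMT = 1,000,000 / ([(1 − (1+r)^−n)/r]) = A$133,919.40

A$133,919.40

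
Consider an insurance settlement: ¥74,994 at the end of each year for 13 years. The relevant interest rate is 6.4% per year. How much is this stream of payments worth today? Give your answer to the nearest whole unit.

¥648,656

This is an ordinary annuity: 13 payments of ¥74,994 at the end of each year.
Periodic rate r = 0.064 per year.
PV = PMT × [(1 − (1+r)^−n)/r] = 74,994 × [1 − (1+r)^−13] / r = ¥648,656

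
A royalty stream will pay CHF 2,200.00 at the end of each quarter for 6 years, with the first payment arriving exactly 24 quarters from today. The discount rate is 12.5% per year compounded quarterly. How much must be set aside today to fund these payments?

CHF 18,114.29

Ordinary annuity of 24 payments, first payment at period 24.
Periodic rate r = 0.125/4 per quarter; n is counted in quarters.
The ordinary-annuity PV formula values the stream one period before the first payment (period 23); discount that back 23 periods:
PV₀ = 2,200 × [1 − (1+r)^−24] / r × (1+r)^−23 = CHF 18,114.29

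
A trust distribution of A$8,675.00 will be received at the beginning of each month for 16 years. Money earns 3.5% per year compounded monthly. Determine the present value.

A$1,277,677.14

This is an annuity due: 192 payments of A$8,675.00 at the beginning of each month.
Periodic rate r = 0.035/12 per month; n is counted in months.
PV = PMT × [(1 − (1+r)^−n)/r] × (1+r) = 8,675 × [1 − (1+r)^−192] / r × (1+r) = A$1,277,677.14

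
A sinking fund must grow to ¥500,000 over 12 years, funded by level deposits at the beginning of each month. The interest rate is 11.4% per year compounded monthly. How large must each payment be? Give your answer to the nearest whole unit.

Level annuity due; solve FV = PMT × [((1+r)^n − 1)/r] × (1+r) for PMT.
Periodic rate r = 0.114/12 per month; n is counted in months.
With n = 144: PMT = 500,000 / ([((1+r)^n − 1)/r] × (1+r)) = ¥1,621

¥1,621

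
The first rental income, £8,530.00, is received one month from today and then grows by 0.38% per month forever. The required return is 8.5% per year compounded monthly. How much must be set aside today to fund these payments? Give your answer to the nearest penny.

£2,597,969.54

Periodic rate r = 0.085/12 per month.
Growing perpetuity (Gordon): PV = PMT₁ / (r − g) = 8,530 / (r − 0.0038) = £2,597,969.54.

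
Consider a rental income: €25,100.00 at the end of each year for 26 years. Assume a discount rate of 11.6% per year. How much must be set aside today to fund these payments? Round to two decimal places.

This is an ordinary annuity: 26 payments of €25,100.00 at the end of each year.
Periodic rate r = 0.116 per year.
PV = PMT × [(1 − (1+r)^−n)/r] = 25,100 × [1 − (1+r)^−26] / r = €203,907.01

€203,907.01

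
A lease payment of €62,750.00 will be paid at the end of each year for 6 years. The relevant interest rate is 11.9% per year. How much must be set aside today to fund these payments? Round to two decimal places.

€258,723.14

This is an ordinary annuity: 6 payments of €62,750.00 at the end of each year.
Periodic rate r = 0.119 per year.
PV = PMT × [(1 − (1+r)^−n)/r] = 62,750 × [1 − (1+r)^−6] / r = €258,723.14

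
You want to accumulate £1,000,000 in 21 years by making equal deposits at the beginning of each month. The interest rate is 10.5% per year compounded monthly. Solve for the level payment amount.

£1,086.48

Level annuity due; solve FV = PMT × [((1+r)^n − 1)/r] × (1+r) for PMT.
Periodic rate r = 0.105/12 per month; n is counted in months.
With n = 252: PMT = 1,000,000 / ([((1+r)^n − 1)/r] × (1+r)) = £1,086.48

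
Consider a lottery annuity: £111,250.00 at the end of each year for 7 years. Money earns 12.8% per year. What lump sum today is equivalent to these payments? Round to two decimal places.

This is an ordinary annuity: 7 payments of £111,250.00 at the end of each year.
Periodic rate r = 0.128 per year.
PV = PMT × [(1 − (1+r)^−n)/r] = 111,250 × [1 − (1+r)^−7] / r = £495,093.47

£495,093.47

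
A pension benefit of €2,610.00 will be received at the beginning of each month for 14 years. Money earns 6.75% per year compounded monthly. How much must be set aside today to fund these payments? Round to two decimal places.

€284,767.36

This is an annuity due: 168 payments of €2,610.00 at the beginning of each month.
Periodic rate r = 0.0675/12 per month; n is counted in months.
PV = PMT × [(1 − (1+r)^−n)/r] × (1+r) = 2,610 × [1 − (1+r)^−168] / r × (1+r) = €284,767.36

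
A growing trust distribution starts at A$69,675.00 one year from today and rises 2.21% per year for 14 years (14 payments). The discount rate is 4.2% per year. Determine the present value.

A$828,352.83

Periodic rate r = 0.042 per year.
Growing ordinary annuity: PV = PMT₁ × [1 − ((1+g)/(1+r))^n] / (r − g) = 69,675 × [1 − ((1+0.0221)/(1+r))^14] / (r − 0.0221) = A$828,352.83.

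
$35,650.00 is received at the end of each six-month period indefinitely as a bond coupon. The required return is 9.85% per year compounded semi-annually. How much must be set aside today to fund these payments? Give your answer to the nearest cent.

$723,857.87

Periodic rate r = 0.0985/2 per half-year.
Level perpetuity: PV = PMT / r = 35,650 / (0.0985/2) = $723,857.87.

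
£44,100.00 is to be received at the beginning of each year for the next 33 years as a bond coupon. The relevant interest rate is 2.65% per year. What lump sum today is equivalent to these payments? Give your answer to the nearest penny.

This is an annuity due: 33 payments of £44,100.00 at the beginning of each year.
Periodic rate r = 0.0265 per year.
PV = PMT × [(1 − (1+r)^−n)/r] × (1+r) = 44,100 × [1 − (1+r)^−33] / r × (1+r) = £987,631.13

£987,631.13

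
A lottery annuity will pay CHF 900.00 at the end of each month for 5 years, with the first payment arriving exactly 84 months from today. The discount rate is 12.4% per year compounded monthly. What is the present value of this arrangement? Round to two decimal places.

CHF 17,081.01

Ordinary annuity of 60 payments, first payment at period 84.
Periodic rate r = 0.124/12 per month; n is counted in months.
The ordinary-annuity PV formula values the stream one period before the first payment (period 83); discount that back 83 periods:
PV₀ = 900 × [1 − (1+r)^−60] / r × (1+r)^−83 = CHF 17,081.01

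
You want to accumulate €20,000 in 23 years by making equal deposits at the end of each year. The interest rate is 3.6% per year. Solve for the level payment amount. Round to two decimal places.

€573.40

Level ordinary annuity; solve FV = PMT × [((1+r)^n − 1)/r] for PMT.
Periodic rate r = 0.036 per year.
With n = 23: PMT = 20,000 / ([((1+r)^n − 1)/r]) = €573.40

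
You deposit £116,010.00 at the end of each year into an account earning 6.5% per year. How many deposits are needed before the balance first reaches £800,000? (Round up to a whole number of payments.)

6 payments

Periodic rate r = 0.065 per year.
Ordinary annuity FV: 800,000 = 116,010 × [((1+r)^n − 1)/r].
(1+r)^n = 1 + 800,000 × r / 116,010, so n = ln(1 + 800,000·r/116,010) / ln(1+r) = 5.88.
Round up to a whole number of payments: n = 6.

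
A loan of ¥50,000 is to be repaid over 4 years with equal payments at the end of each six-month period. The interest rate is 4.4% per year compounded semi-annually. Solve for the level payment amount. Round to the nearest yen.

¥6,884

Level ordinary annuity; solve PV = PMT × [(1 − (1+r)^−n)/r] for PMT.
Periodic rate r = 0.044/2 per half-year; n is counted in half-years.
With n = 8: PMT = 50,000 / ([(1 − (1+r)^−n)/r]) = ¥6,884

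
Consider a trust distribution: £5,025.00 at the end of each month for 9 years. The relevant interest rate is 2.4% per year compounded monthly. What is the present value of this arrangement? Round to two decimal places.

£487,653.32

This is an ordinary annuity: 108 payments of £5,025.00 at the end of each month.
Periodic rate r = 0.024/12 per month; n is counted in months.
PV = PMT × [(1 − (1+r)^−n)/r] = 5,025 × [1 − (1+r)^−108] / r = £487,653.32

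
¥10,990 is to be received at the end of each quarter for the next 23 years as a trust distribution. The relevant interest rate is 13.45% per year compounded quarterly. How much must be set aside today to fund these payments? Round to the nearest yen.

¥311,247

This is an ordinary annuity: 92 payments of ¥10,990 at the end of each quarter.
Periodic rate r = 0.1345/4 per quarter; n is counted in quarters.
PV = PMT × [(1 − (1+r)^−n)/r] = 10,990 × [1 − (1+r)^−92] / r = ¥311,247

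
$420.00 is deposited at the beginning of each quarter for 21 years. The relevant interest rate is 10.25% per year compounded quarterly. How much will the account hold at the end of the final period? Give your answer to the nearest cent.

This is an annuity due: 84 deposits of $420.00 at the beginning of each quarter.
Periodic rate r = 0.1025/4 per quarter; n is counted in quarters.
FV = PMT × [((1+r)^n − 1)/r] × (1+r) = 420 × [(1+r)^84 − 1] / r × (1+r) = $123,994.17

$123,994.17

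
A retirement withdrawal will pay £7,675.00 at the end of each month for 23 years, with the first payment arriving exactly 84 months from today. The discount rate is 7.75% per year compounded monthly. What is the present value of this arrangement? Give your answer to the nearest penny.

Ordinary annuity of 276 payments, first payment at period 84.
Periodic rate r = 0.0775/12 per month; n is counted in months.
The ordinary-annuity PV formula values the stream one period before the first payment (period 83); discount that back 83 periods:
PV₀ = 7,675 × [1 − (1+r)^−276] / r × (1+r)^−83 = £578,643.92

£578,643.92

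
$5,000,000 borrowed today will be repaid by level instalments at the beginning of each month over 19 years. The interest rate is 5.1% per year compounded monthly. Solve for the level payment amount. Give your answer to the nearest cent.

$34,142.49

Level annuity due; solve PV = PMT × [(1 − (1+r)^−n)/r] × (1+r) for PMT.
Periodic rate r = 0.051/12 per month; n is counted in months.
With n = 228: PMT = 5,000,000 / ([(1 − (1+r)^−n)/r] × (1+r)) = $34,142.49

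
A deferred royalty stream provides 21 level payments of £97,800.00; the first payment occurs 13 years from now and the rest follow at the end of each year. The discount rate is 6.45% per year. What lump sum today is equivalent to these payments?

£523,454.64

Ordinary annuity of 21 payments, first payment at period 13.
Periodic rate r = 0.0645 per year.
The ordinary-annuity PV formula values the stream one period before the first payment (period 12); discount that back 12 periods:
PV₀ = 97,800 × [1 − (1+r)^−21] / r × (1+r)^−12 = £523,454.64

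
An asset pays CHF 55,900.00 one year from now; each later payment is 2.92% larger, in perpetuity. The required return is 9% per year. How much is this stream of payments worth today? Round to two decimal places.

Periodic rate r = 0.09 per year.
Growing perpetuity (Gordon): PV = PMT₁ / (r − g) = 55,900 / (r − 0.0292) = CHF 919,407.89.

CHF 919,407.89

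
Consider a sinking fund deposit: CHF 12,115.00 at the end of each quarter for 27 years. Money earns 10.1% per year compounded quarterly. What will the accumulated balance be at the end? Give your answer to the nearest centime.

This is an ordinary annuity: 108 deposits of CHF 12,115.00 at the end of each quarter.
Periodic rate r = 0.101/4 per quarter; n is counted in quarters.
FV = PMT × [((1+r)^n − 1)/r] = 12,115 × [(1+r)^108 − 1] / r = CHF 6,610,717.52

CHF 6,610,717.52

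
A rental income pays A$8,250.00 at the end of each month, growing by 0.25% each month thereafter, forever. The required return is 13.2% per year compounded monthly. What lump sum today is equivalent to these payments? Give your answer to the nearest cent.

Periodic rate r = 0.132/12 per month.
Growing perpetuity (Gordon): PV = PMT₁ / (r − g) = 8,250 / (r − 0.0025) = A$970,588.24.

A$970,588.24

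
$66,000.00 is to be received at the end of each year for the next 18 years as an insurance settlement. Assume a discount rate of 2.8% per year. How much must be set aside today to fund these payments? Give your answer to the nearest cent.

$923,272.65

This is an ordinary annuity: 18 payments of $66,000.00 at the end of each year.
Periodic rate r = 0.028 per year.
PV = PMT × [(1 − (1+r)^−n)/r] = 66,000 × [1 − (1+r)^−18] / r = $923,272.65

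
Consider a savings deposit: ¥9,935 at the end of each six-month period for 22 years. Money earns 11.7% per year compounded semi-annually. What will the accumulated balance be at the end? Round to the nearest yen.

This is an ordinary annuity: 44 deposits of ¥9,935 at the end of each six-month period.
Periodic rate r = 0.117/2 per half-year; n is counted in half-years.
FV = PMT × [((1+r)^n − 1)/r] = 9,935 × [(1+r)^44 − 1] / r = ¥1,902,267

¥1,902,267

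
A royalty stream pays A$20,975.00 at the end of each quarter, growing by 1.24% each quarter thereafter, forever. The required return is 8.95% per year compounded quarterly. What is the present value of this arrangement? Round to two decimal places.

Periodic rate r = 0.0895/4 per quarter.
Growing perpetuity (Gordon): PV = PMT₁ / (r − g) = 20,975 / (r − 0.0124) = A$2,102,756.89.

A$2,102,756.89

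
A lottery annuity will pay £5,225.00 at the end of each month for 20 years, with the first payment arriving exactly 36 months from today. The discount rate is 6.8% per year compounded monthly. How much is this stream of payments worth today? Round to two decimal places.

£561,664.01

Ordinary annuity of 240 payments, first payment at period 36.
Periodic rate r = 0.068/12 per month; n is counted in months.
The ordinary-annuity PV formula values the stream one period before the first payment (period 35); discount that back 35 periods:
PV₀ = 5,225 × [1 − (1+r)^−240] / r × (1+r)^−35 = £561,664.01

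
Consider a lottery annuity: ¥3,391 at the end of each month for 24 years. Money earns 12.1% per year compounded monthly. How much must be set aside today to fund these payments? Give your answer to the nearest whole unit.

¥317,597

This is an ordinary annuity: 288 payments of ¥3,391 at the end of each month.
Periodic rate r = 0.121/12 per month; n is counted in months.
PV = PMT × [(1 − (1+r)^−n)/r] = 3,391 × [1 − (1+r)^−288] / r = ¥317,597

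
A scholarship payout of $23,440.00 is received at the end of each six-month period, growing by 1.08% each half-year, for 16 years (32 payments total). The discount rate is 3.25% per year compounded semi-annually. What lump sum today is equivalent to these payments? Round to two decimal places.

Periodic rate r = 0.0325/2 per half-year; n is counted in half-years.
Growing ordinary annuity: PV = PMT₁ × [1 − ((1+g)/(1+r))^n] / (r − g) = 23,440 × [1 − ((1+0.0108)/(1+r))^32] / (r − 0.0108) = $679,899.35.

$679,899.35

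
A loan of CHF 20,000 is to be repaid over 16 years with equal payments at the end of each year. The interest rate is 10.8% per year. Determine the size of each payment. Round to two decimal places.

Level ordinary annuity; solve PV = PMT × [(1 − (1+r)^−n)/r] for PMT.
Periodic rate r = 0.108 per year.
With n = 16: PMT = 20,000 / ([(1 − (1+r)^−n)/r]) = CHF 2,679.25

CHF 2,679.25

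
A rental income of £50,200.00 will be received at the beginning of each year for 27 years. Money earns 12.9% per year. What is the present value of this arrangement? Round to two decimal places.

£422,748.68

This is an annuity due: 27 payments of £50,200.00 at the beginning of each year.
Periodic rate r = 0.129 per year.
PV = PMT × [(1 − (1+r)^−n)/r] × (1+r) = 50,200 × [1 − (1+r)^−27] / r × (1+r) = £422,748.68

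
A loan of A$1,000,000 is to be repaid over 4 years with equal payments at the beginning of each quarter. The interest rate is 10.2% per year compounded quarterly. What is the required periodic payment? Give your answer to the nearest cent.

Level annuity due; solve PV = PMT × [(1 − (1+r)^−n)/r] × (1+r) for PMT.
Periodic rate r = 0.102/4 per quarter; n is counted in quarters.
With n = 16: PMT = 1,000,000 / ([(1 − (1+r)^−n)/r] × (1+r)) = A$74,985.23

A$74,985.23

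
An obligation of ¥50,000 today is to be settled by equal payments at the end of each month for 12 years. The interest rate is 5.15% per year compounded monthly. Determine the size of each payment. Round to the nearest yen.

Level ordinary annuity; solve PV = PMT × [(1 − (1+r)^−n)/r] for PMT.
Periodic rate r = 0.0515/12 per month; n is counted in months.
With n = 144: PMT = 50,000 / ([(1 − (1+r)^−n)/r]) = ¥466

¥466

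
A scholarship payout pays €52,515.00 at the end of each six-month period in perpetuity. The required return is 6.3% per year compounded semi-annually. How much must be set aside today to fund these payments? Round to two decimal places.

Periodic rate r = 0.063/2 per half-year.
Level perpetuity: PV = PMT / r = 52,515 / (0.063/2) = €1,667,142.86.

€1,667,142.86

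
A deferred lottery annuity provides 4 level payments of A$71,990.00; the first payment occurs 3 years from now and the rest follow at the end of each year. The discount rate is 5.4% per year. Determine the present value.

Ordinary annuity of 4 payments, first payment at period 3.
Periodic rate r = 0.054 per year.
The ordinary-annuity PV formula values the stream one period before the first payment (period 2); discount that back 2 periods:
PV₀ = 71,990 × [1 − (1+r)^−4] / r × (1+r)^−2 = A$227,666.90

A$227,666.90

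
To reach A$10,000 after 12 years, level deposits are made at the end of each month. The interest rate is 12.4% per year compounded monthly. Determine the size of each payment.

Level ordinary annuity; solve FV = PMT × [((1+r)^n − 1)/r] for PMT.
Periodic rate r = 0.124/12 per month; n is counted in months.
With n = 144: PMT = 10,000 / ([((1+r)^n − 1)/r]) = A$30.44

A$30.44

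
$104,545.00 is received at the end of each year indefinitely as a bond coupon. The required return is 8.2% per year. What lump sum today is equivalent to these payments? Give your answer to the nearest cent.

$1,274,939.02

Periodic rate r = 0.082 per year.
Level perpetuity: PV = PMT / r = 104,545 / (0.082) = $1,274,939.02.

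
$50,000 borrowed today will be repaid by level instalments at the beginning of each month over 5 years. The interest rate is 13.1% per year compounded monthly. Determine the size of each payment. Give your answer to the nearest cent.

Level annuity due; solve PV = PMT × [(1 − (1+r)^−n)/r] × (1+r) for PMT.
Periodic rate r = 0.131/12 per month; n is counted in months.
With n = 60: PMT = 50,000 / ([(1 − (1+r)^−n)/r] × (1+r)) = $1,127.90

$1,127.90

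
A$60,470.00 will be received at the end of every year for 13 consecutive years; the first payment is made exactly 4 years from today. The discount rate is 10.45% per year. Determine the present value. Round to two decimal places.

Ordinary annuity of 13 payments, first payment at period 4.
Periodic rate r = 0.1045 per year.
The ordinary-annuity PV formula values the stream one period before the first payment (period 3); discount that back 3 periods:
PV₀ = 60,470 × [1 − (1+r)^−13] / r × (1+r)^−3 = A$311,493.60

A$311,493.60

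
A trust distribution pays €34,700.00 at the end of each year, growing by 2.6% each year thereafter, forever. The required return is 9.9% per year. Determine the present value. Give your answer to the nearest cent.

Periodic rate r = 0.099 per year.
Growing perpetuity (Gordon): PV = PMT₁ / (r − g) = 34,700 / (r − 0.026) = €475,342.47.

€475,342.47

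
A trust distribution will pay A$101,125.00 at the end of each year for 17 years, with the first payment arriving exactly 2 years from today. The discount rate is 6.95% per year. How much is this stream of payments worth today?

A$926,352.71

Ordinary annuity of 17 payments, first payment at period 2.
Periodic rate r = 0.0695 per year.
The ordinary-annuity PV formula values the stream one period before the first payment (period 1); discount that back 1 periods:
PV₀ = 101,125 × [1 − (1+r)^−17] / r × (1+r)^−1 = A$926,352.71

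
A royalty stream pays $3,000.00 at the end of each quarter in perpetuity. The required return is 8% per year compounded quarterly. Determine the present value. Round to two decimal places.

Periodic rate r = 0.08/4 per quarter.
Level perpetuity: PV = PMT / r = 3,000 / (0.08/4) = $150,000.00.

$150,000.00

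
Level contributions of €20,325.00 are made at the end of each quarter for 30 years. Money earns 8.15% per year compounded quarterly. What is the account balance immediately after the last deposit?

This is an ordinary annuity: 120 deposits of €20,325.00 at the end of each quarter.
Periodic rate r = 0.0815/4 per quarter; n is counted in quarters.
FV = PMT × [((1+r)^n − 1)/r] = 20,325 × [(1+r)^120 − 1] / r = €10,225,482.80

€10,225,482.80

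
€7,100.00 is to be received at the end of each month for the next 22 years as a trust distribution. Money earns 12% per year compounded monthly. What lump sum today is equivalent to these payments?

€658,664.75

This is an ordinary annuity: 264 payments of €7,100.00 at the end of each month.
Periodic rate r = 0.12/12 per month; n is counted in months.
PV = PMT × [(1 − (1+r)^−n)/r] = 7,100 × [1 − (1+r)^−264] / r = €658,664.75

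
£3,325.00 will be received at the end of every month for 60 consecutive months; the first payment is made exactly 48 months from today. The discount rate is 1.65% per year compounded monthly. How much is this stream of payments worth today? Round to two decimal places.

Ordinary annuity of 60 payments, first payment at period 48.
Periodic rate r = 0.0165/12 per month; n is counted in months.
The ordinary-annuity PV formula values the stream one period before the first payment (period 47); discount that back 47 periods:
PV₀ = 3,325 × [1 − (1+r)^−60] / r × (1+r)^−47 = £179,398.22

£179,398.22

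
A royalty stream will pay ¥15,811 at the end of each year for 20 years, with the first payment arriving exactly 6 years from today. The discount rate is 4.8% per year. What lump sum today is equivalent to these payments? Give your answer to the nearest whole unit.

Ordinary annuity of 20 payments, first payment at period 6.
Periodic rate r = 0.048 per year.
The ordinary-annuity PV formula values the stream one period before the first payment (period 5); discount that back 5 periods:
PV₀ = 15,811 × [1 − (1+r)^−20] / r × (1+r)^−5 = ¥158,542

¥158,542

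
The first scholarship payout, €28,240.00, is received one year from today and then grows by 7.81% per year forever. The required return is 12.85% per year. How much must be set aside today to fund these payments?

Periodic rate r = 0.1285 per year.
Growing perpetuity (Gordon): PV = PMT₁ / (r − g) = 28,240 / (r − 0.0781) = €560,317.46.

€560,317.46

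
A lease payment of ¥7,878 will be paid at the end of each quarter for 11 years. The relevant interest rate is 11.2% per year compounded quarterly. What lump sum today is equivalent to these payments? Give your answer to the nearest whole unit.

¥197,881

This is an ordinary annuity: 44 payments of ¥7,878 at the end of each quarter.
Periodic rate r = 0.112/4 per quarter; n is counted in quarters.
PV = PMT × [(1 − (1+r)^−n)/r] = 7,878 × [1 − (1+r)^−44] / r = ¥197,881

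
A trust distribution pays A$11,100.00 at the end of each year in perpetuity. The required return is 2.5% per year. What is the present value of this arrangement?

A$444,000.00

Periodic rate r = 0.025 per year.
Level perpetuity: PV = PMT / r = 11,100 / (0.025) = A$444,000.00.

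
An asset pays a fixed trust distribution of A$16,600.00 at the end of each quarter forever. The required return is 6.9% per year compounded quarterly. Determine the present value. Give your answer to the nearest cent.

A$962,318.84

Periodic rate r = 0.069/4 per quarter.
Level perpetuity: PV = PMT / r = 16,600 / (0.069/4) = A$962,318.84.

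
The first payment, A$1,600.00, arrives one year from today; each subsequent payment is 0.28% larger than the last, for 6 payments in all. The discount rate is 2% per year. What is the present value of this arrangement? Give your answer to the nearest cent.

Periodic rate r = 0.02 per year.
Growing ordinary annuity: PV = PMT₁ × [1 − ((1+g)/(1+r))^n] / (r − g) = 1,600 × [1 − ((1+0.0028)/(1+r))^6] / (r − 0.0028) = A$9,023.80.

A$9,023.80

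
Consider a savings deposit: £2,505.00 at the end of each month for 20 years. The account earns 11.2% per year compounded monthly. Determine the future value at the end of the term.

£2,226,654.65

This is an ordinary annuity: 240 deposits of £2,505.00 at the end of each month.
Periodic rate r = 0.112/12 per month; n is counted in months.
FV = PMT × [((1+r)^n − 1)/r] = 2,505 × [(1+r)^240 − 1] / r = £2,226,654.65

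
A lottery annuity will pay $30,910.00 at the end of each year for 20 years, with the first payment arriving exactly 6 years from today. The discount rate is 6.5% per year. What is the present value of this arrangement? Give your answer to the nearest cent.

$248,584.32

Ordinary annuity of 20 payments, first payment at period 6.
Periodic rate r = 0.065 per year.
The ordinary-annuity PV formula values the stream one period before the first payment (period 5); discount that back 5 periods:
PV₀ = 30,910 × [1 − (1+r)^−20] / r × (1+r)^−5 = $248,584.32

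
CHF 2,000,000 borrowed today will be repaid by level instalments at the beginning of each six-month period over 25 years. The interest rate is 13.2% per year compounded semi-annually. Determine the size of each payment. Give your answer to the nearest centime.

Level annuity due; solve PV = PMT × [(1 − (1+r)^−n)/r] × (1+r) for PMT.
Periodic rate r = 0.132/2 per half-year; n is counted in half-years.
With n = 50: PMT = 2,000,000 / ([(1 − (1+r)^−n)/r] × (1+r)) = CHF 129,113.19

CHF 129,113.19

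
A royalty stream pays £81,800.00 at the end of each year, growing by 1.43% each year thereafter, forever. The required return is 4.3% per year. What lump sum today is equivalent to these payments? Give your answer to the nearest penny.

Periodic rate r = 0.043 per year.
Growing perpetuity (Gordon): PV = PMT₁ / (r − g) = 81,800 / (r − 0.0143) = £2,850,174.22.

£2,850,174.22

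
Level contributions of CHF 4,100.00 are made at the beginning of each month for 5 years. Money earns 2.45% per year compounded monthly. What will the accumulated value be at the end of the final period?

This is an annuity due: 60 deposits of CHF 4,100.00 at the beginning of each month.
Periodic rate r = 0.0245/12 per month; n is counted in months.
FV = PMT × [((1+r)^n − 1)/r] × (1+r) = 4,100 × [(1+r)^60 − 1] / r × (1+r) = CHF 261,952.35

CHF 261,952.35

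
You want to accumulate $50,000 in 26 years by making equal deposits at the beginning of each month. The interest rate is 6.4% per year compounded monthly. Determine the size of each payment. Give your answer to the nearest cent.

$62.31

Level annuity due; solve FV = PMT × [((1+r)^n − 1)/r] × (1+r) for PMT.
Periodic rate r = 0.064/12 per month; n is counted in months.
With n = 312: PMT = 50,000 / ([((1+r)^n − 1)/r] × (1+r)) = $62.31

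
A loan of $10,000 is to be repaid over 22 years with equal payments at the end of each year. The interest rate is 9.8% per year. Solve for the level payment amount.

Level ordinary annuity; solve PV = PMT × [(1 − (1+r)^−n)/r] for PMT.
Periodic rate r = 0.098 per year.
With n = 22: PMT = 10,000 / ([(1 − (1+r)^−n)/r]) = $1,123.68

$1,123.68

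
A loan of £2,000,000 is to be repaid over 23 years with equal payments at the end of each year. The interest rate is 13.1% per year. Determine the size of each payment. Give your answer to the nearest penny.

Level ordinary annuity; solve PV = PMT × [(1 − (1+r)^−n)/r] for PMT.
Periodic rate r = 0.131 per year.
With n = 23: PMT = 2,000,000 / ([(1 − (1+r)^−n)/r]) = £278,407.44

£278,407.44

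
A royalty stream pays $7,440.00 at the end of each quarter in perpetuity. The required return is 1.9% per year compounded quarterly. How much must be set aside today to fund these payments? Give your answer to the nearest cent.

Periodic rate r = 0.019/4 per quarter.
Level perpetuity: PV = PMT / r = 7,440 / (0.019/4) = $1,566,315.79.

$1,566,315.79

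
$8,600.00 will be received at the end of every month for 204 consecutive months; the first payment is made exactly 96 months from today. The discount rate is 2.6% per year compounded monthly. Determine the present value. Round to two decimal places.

Ordinary annuity of 204 payments, first payment at period 96.
Periodic rate r = 0.026/12 per month; n is counted in months.
The ordinary-annuity PV formula values the stream one period before the first payment (period 95); discount that back 95 periods:
PV₀ = 8,600 × [1 − (1+r)^−204] / r × (1+r)^−95 = $1,153,478.75

$1,153,478.75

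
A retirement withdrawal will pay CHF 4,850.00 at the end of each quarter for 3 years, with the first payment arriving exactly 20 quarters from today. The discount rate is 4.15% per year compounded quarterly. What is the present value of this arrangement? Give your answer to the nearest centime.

CHF 44,760.25

Ordinary annuity of 12 payments, first payment at period 20.
Periodic rate r = 0.0415/4 per quarter; n is counted in quarters.
The ordinary-annuity PV formula values the stream one period before the first payment (period 19); discount that back 19 periods:
PV₀ = 4,850 × [1 − (1+r)^−12] / r × (1+r)^−19 = CHF 44,760.25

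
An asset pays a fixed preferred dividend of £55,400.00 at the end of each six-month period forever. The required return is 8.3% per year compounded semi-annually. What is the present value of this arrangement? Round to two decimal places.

Periodic rate r = 0.083/2 per half-year.
Level perpetuity: PV = PMT / r = 55,400 / (0.083/2) = £1,334,939.76.

£1,334,939.76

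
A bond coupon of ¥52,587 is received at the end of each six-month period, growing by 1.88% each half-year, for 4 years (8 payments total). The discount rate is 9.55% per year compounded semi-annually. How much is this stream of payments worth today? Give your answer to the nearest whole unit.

Periodic rate r = 0.0955/2 per half-year; n is counted in half-years.
Growing ordinary annuity: PV = PMT₁ × [1 − ((1+g)/(1+r))^n] / (r − g) = 52,587 × [1 − ((1+0.0188)/(1+r))^8] / (r − 0.0188) = ¥364,766.

¥364,766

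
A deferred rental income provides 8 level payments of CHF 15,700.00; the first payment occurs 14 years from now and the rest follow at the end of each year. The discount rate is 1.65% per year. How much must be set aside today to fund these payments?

Ordinary annuity of 8 payments, first payment at period 14.
Periodic rate r = 0.0165 per year.
The ordinary-annuity PV formula values the stream one period before the first payment (period 13); discount that back 13 periods:
PV₀ = 15,700 × [1 − (1+r)^−8] / r × (1+r)^−13 = CHF 94,387.77

CHF 94,387.77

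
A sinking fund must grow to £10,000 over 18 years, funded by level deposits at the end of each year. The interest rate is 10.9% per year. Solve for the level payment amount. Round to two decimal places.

£200.43

Level ordinary annuity; solve FV = PMT × [((1+r)^n − 1)/r] for PMT.
Periodic rate r = 0.109 per year.
With n = 18: PMT = 10,000 / ([((1+r)^n − 1)/r]) = £200.43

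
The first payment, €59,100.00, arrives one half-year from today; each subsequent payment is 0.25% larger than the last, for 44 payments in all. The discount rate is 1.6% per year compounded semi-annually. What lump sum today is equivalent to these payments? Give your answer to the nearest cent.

Periodic rate r = 0.016/2 per half-year; n is counted in half-years.
Growing ordinary annuity: PV = PMT₁ × [1 − ((1+g)/(1+r))^n] / (r − g) = 59,100 × [1 − ((1+0.0025)/(1+r))^44] / (r − 0.0025) = €2,299,005.71.

€2,299,005.71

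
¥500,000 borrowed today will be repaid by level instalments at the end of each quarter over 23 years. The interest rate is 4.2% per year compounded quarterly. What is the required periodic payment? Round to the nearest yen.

Level ordinary annuity; solve PV = PMT × [(1 − (1+r)^−n)/r] for PMT.
Periodic rate r = 0.042/4 per quarter; n is counted in quarters.
With n = 92: PMT = 500,000 / ([(1 − (1+r)^−n)/r]) = ¥8,502

¥8,502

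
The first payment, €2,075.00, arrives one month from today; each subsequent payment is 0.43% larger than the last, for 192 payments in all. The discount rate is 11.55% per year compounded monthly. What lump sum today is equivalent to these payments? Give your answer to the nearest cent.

€248,500.55

Periodic rate r = 0.1155/12 per month; n is counted in months.
Growing ordinary annuity: PV = PMT₁ × [1 − ((1+g)/(1+r))^n] / (r − g) = 2,075 × [1 − ((1+0.0043)/(1+r))^192] / (r − 0.0043) = €248,500.55.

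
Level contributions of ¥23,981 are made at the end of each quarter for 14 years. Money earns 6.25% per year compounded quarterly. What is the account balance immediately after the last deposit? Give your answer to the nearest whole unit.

This is an ordinary annuity: 56 deposits of ¥23,981 at the end of each quarter.
Periodic rate r = 0.0625/4 per quarter; n is counted in quarters.
FV = PMT × [((1+r)^n − 1)/r] = 23,981 × [(1+r)^56 − 1] / r = ¥2,122,146

¥2,122,146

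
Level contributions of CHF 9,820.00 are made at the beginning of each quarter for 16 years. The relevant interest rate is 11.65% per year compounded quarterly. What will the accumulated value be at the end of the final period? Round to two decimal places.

This is an annuity due: 64 deposits of CHF 9,820.00 at the beginning of each quarter.
Periodic rate r = 0.1165/4 per quarter; n is counted in quarters.
FV = PMT × [((1+r)^n − 1)/r] × (1+r) = 9,820 × [(1+r)^64 − 1] / r × (1+r) = CHF 1,832,096.26

CHF 1,832,096.26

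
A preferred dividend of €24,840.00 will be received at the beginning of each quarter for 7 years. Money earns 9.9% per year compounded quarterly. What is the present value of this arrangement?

This is an annuity due: 28 payments of €24,840.00 at the beginning of each quarter.
Periodic rate r = 0.099/4 per quarter; n is counted in quarters.
PV = PMT × [(1 − (1+r)^−n)/r] × (1+r) = 24,840 × [1 − (1+r)^−28] / r × (1+r) = €509,804.89

€509,804.89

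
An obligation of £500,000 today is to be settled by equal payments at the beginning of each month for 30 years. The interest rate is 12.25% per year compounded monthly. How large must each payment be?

£5,186.54

Level annuity due; solve PV = PMT × [(1 − (1+r)^−n)/r] × (1+r) for PMT.
Periodic rate r = 0.1225/12 per month; n is counted in months.
With n = 360: PMT = 500,000 / ([(1 − (1+r)^−n)/r] × (1+r)) = £5,186.54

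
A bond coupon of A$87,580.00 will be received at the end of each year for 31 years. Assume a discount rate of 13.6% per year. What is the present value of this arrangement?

A$631,607.19

This is an ordinary annuity: 31 payments of A$87,580.00 at the end of each year.
Periodic rate r = 0.136 per year.
PV = PMT × [(1 − (1+r)^−n)/r] = 87,580 × [1 − (1+r)^−31] / r = A$631,607.19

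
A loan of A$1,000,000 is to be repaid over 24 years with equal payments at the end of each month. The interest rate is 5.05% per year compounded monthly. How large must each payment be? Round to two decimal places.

A$5,997.85

Level ordinary annuity; solve PV = PMT × [(1 − (1+r)^−n)/r] for PMT.
Periodic rate r = 0.0505/12 per month; n is counted in months.
With n = 288: PMT = 1,000,000 / ([(1 − (1+r)^−n)/r]) = A$5,997.85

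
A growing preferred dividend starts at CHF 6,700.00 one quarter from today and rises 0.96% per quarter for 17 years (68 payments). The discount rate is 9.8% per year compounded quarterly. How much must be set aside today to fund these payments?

CHF 283,617.70

Periodic rate r = 0.098/4 per quarter; n is counted in quarters.
Growing ordinary annuity: PV = PMT₁ × [1 − ((1+g)/(1+r))^n] / (r − g) = 6,700 × [1 − ((1+0.0096)/(1+r))^68] / (r − 0.0096) = CHF 283,617.70.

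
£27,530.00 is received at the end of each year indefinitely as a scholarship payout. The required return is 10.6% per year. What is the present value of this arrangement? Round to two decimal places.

Periodic rate r = 0.106 per year.
Level perpetuity: PV = PMT / r = 27,530 / (0.106) = £259,716.98.

£259,716.98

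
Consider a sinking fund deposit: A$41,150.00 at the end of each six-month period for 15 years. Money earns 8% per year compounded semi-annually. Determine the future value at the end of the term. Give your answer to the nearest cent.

This is an ordinary annuity: 30 deposits of A$41,150.00 at the end of each six-month period.
Periodic rate r = 0.08/2 per half-year; n is counted in half-years.
FV = PMT × [((1+r)^n − 1)/r] = 41,150 × [(1+r)^30 − 1] / r = A$2,307,895.19

A$2,307,895.19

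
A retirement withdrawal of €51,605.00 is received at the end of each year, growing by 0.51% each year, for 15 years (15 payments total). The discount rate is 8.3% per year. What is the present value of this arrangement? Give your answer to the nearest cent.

Periodic rate r = 0.083 per year.
Growing ordinary annuity: PV = PMT₁ × [1 − ((1+g)/(1+r))^n] / (r − g) = 51,605 × [1 − ((1+0.0051)/(1+r))^15] / (r − 0.0051) = €446,246.44.

€446,246.44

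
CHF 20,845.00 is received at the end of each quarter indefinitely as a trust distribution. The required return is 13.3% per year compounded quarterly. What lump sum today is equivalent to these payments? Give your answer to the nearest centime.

CHF 626,917.29

Periodic rate r = 0.133/4 per quarter.
Level perpetuity: PV = PMT / r = 20,845 / (0.133/4) = CHF 626,917.29.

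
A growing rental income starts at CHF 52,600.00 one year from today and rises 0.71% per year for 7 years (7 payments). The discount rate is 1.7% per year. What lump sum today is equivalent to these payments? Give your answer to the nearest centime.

CHF 351,642.11

Periodic rate r = 0.017 per year.
Growing ordinary annuity: PV = PMT₁ × [1 − ((1+g)/(1+r))^n] / (r − g) = 52,600 × [1 − ((1+0.0071)/(1+r))^7] / (r − 0.0071) = CHF 351,642.11.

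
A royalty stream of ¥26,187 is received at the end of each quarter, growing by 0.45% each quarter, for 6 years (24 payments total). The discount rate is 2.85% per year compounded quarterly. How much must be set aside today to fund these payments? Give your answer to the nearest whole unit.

¥605,689

Periodic rate r = 0.0285/4 per quarter; n is counted in quarters.
Growing ordinary annuity: PV = PMT₁ × [1 − ((1+g)/(1+r))^n] / (r − g) = 26,187 × [1 − ((1+0.0045)/(1+r))^24] / (r − 0.0045) = ¥605,689.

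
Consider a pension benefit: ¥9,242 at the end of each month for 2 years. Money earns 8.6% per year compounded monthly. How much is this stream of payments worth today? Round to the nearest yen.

¥203,114

This is an ordinary annuity: 24 payments of ¥9,242 at the end of each month.
Periodic rate r = 0.086/12 per month; n is counted in months.
PV = PMT × [(1 − (1+r)^−n)/r] = 9,242 × [1 − (1+r)^−24] / r = ¥203,114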